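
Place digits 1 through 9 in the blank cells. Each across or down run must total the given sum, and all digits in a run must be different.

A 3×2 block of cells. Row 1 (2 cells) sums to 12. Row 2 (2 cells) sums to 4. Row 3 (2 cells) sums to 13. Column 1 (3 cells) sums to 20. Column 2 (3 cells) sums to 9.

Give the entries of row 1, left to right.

9, 3

4 in 2 cells must be {1,3}.
The 4 across and the 20 down share only 3, so (2,1) = 3.
(2,2) = 4 − 3 = 1 completes the 4 across.
Nothing is forced directly, so branch on (1,1), whose candidates are 8 or 9. If (1,1) = 8: then (1,2) would have to be in {4} for the 12 across but in {2,3,5,6} for the 9 down — contradiction. So (1,1) = 9.
(1,2) = 12 − 9 = 3 completes the 12 across.
(3,1) = 20 − 12 = 8 completes the 20 down.
(3,2) = 13 − 8 = 5 completes the 13 across.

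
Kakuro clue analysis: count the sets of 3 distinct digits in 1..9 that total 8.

3 distinct digits from 1–9 sum between 6 and 24.
Enumerating: {1,2,5}, {1,3,4}.

2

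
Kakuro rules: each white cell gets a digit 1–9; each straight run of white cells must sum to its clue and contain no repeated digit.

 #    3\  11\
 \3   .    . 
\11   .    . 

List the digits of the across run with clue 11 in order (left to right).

3 in 2 cells must be {1,2}.
The 3 across and the 11 down share only 2, so R1C2 = 2.
The 11 across and the 3 down share only 2, so R2C1 = 2.
R2C2 = 11 − 2 = 9 completes the 11 across.
R1C1 = 3 − 2 = 1 completes the 3 across.

2, 9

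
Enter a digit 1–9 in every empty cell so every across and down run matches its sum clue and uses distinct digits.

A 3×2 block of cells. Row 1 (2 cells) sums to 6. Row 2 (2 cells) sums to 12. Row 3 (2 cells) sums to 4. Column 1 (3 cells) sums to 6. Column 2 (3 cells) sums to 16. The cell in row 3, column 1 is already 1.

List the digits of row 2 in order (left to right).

3, 9

4 in 2 cells must be {1,3}; 6 in 3 cells must be {1,2,3}.
Given what's placed, (1,1) must be 2 to fit the 6 across and 6 down.
(1,2) = 6 − 2 = 4 completes the 6 across.
(2,1) = 6 − 3 = 3 completes the 6 down.
(2,2) = 12 − 3 = 9 completes the 12 across.
(3,2) = 4 − 1 = 3 completes the 4 across.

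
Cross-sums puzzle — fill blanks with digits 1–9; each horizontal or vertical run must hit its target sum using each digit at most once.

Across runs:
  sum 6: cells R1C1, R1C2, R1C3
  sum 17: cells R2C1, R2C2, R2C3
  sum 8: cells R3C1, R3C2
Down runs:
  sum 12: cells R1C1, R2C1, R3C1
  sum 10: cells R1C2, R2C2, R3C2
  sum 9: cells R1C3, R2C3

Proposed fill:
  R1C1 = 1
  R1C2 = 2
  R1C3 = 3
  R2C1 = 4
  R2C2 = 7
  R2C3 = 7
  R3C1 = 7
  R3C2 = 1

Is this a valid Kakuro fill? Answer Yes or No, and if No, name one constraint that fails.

No — the down run R1C3–R2C3 sums to 10, not 9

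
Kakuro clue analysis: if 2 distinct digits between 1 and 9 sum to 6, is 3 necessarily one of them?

No

Counterexample: {1,5} sums to 6 without using 3.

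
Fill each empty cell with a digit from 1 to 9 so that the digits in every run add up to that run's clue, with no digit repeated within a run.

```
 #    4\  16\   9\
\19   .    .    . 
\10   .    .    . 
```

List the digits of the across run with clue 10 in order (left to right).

1 7 2

4 in 2 cells must be {1,3}; 16 in 2 cells must be {7,9}.
The 19 across and the 4 down share only 3, so R1C1 = 3.
Given what's placed, R1C3 must be 7 to fit the 19 across and 9 down.
R2C1 = 4 − 3 = 1 completes the 4 down.
R2C2 = 7: the only remaining digit allowed by both the 10 across and the 16 down.
R2C3 = 10 − 8 = 2 completes the 10 across.
R1C2 = 19 − 10 = 9 completes the 19 across.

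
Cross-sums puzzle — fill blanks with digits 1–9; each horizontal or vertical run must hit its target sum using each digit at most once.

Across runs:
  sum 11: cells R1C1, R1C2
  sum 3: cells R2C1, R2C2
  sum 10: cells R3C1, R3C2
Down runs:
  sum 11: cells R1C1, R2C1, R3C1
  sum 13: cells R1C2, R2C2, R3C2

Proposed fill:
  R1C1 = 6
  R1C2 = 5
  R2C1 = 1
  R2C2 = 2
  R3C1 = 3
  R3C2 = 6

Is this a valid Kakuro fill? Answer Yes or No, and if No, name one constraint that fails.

No — the down run R1C1–R3C1 sums to 10, not 11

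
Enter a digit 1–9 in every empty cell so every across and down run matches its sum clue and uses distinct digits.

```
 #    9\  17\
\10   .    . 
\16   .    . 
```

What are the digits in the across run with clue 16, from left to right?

7, 9

16 in 2 cells must be {7,9}; 17 in 2 cells must be {8,9}.
The 16 across and the 9 down share only 7, so R2C1 = 7.
R2C2 = 16 − 7 = 9 completes the 16 across.
R1C1 = 9 − 7 = 2 completes the 9 down.
R1C2 = 10 − 2 = 8 completes the 10 across.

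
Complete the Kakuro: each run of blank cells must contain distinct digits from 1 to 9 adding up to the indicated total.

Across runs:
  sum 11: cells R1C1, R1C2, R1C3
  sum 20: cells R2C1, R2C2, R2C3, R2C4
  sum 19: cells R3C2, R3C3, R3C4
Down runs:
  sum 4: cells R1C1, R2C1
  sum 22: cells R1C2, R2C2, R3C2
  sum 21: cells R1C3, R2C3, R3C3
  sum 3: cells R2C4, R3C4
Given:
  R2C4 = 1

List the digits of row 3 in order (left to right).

9 8 2

4 in 2 cells must be {1,3}; 3 in 2 cells must be {1,2}.
R2C1 = 3: the only remaining digit allowed by both the 20 across and the 4 down.
R3C4 = 3 − 1 = 2 completes the 3 down.
R1C1 = 4 − 3 = 1 completes the 4 down.
Nothing is forced directly, so branch on R3C2, whose candidates are 8 or 9. If R3C2 = 8: then R1C2 would have to be in {2,3,4,6,7,8} for the 11 across but in {5,9} for the 22 down — contradiction. So R3C2 = 9.
Given what's placed, R2C2 must be 7 to fit the 20 across and 22 down.
R2C3 = 20 − 11 = 9 completes the 20 across.
R3C3 = 19 − 11 = 8 completes the 19 across.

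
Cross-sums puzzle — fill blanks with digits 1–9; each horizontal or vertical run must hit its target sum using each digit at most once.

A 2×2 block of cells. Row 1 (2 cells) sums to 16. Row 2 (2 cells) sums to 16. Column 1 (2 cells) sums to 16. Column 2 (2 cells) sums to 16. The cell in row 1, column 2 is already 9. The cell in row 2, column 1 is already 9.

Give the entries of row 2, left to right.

9 7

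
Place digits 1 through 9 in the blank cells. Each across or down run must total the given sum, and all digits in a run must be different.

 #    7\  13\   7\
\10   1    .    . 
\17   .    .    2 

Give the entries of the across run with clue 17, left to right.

R1C3 = 7 − 2 = 5 completes the 7 down.
R2C1 = 7 − 1 = 6 completes the 7 down.
R2C2 = 17 − 8 = 9 completes the 17 across.
R1C2 = 10 − 6 = 4 completes the 10 across.

6 9 2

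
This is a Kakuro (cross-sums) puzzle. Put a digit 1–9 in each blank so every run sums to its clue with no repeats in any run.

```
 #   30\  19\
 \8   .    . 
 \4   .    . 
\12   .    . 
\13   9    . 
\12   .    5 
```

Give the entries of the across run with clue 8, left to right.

6 2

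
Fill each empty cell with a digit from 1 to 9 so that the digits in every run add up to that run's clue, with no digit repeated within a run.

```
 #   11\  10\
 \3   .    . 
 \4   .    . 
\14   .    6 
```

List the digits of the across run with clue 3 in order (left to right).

2 1

3 in 2 cells must be {1,2}; 4 in 2 cells must be {1,3}.
Given what's placed, R1C2 must be 1 to fit the 3 across and 10 down.
R2C2 = 10 − 7 = 3 completes the 10 down.
R3C1 = 14 − 6 = 8 completes the 14 across.
R1C1 = 3 − 1 = 2 completes the 3 across.
R2C1 = 4 − 3 = 1 completes the 4 across.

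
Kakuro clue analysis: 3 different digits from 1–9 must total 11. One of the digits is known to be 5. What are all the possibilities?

3 distinct digits from 1–9 sum between 6 and 24.
Keeping only sets containing 5.
Only one set works: {2,4,5}.

{2,4,5}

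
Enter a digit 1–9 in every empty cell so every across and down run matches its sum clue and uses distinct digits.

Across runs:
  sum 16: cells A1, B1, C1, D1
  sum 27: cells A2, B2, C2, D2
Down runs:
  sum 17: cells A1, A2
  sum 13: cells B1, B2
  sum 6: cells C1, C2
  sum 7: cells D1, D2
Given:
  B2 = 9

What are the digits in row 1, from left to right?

9, 4, 2, 1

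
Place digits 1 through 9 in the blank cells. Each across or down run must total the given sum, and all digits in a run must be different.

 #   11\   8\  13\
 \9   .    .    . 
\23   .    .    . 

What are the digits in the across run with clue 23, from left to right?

23 in 3 cells must be {6,8,9}.
The 23 across and the 8 down share only 6, so R2C2 = 6.
R1C2 = 8 − 6 = 2 completes the 8 down.
Nothing is forced directly, so branch on R1C3, whose candidates are 4 or 6. If R1C3 = 6: then R1C1 would have to be in {1} for the 9 across but in {2,3,4,5,6,7,8,9} for the 11 down — contradiction. So R1C3 = 4.
R1C1 = 9 − 6 = 3 completes the 9 across.
R2C1 = 11 − 3 = 8 completes the 11 down.
R2C3 = 23 − 14 = 9 completes the 23 across.

8 6 9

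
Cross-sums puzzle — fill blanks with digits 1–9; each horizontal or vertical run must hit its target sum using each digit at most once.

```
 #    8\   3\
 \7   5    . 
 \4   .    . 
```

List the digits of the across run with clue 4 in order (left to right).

3, 1

4 in 2 cells must be {1,3}; 3 in 2 cells must be {1,2}.
R1C2 = 7 − 5 = 2 completes the 7 across.
R2C1 = 8 − 5 = 3 completes the 8 down.
R2C2 = 4 − 3 = 1 completes the 4 across.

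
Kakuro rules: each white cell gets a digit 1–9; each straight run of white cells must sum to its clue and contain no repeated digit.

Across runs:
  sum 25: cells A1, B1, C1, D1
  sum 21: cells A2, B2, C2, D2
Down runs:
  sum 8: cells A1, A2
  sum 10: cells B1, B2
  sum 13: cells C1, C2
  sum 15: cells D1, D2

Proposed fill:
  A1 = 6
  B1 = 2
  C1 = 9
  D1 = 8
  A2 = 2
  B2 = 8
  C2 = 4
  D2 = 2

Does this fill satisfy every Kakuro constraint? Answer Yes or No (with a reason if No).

No — the down run D1–D2 sums to 10, not 15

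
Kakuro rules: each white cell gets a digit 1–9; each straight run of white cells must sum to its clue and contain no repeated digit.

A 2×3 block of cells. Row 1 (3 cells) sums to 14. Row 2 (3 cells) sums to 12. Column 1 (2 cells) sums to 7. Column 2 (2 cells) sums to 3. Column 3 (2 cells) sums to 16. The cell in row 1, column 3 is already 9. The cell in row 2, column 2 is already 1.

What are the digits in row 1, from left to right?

3 2 9

3 in 2 cells must be {1,2}; 16 in 2 cells must be {7,9}.
(1,2) = 3 − 1 = 2 completes the 3 down.
(2,3) = 16 − 9 = 7 completes the 16 down.
(1,1) = 14 − 11 = 3 completes the 14 across.
(2,1) = 12 − 8 = 4 completes the 12 across.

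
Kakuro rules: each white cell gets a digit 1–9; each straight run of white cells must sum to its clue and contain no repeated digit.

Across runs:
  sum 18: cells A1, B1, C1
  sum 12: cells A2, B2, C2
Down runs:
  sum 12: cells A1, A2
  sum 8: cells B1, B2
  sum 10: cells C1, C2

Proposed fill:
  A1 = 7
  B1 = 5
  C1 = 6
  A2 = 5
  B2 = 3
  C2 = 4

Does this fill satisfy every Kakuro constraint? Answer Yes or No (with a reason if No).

Across: 7+5+6=18; 5+3+4=12. Down: 7+5=12; 5+3=8; 6+4=10. No digit repeats within any run.

Yes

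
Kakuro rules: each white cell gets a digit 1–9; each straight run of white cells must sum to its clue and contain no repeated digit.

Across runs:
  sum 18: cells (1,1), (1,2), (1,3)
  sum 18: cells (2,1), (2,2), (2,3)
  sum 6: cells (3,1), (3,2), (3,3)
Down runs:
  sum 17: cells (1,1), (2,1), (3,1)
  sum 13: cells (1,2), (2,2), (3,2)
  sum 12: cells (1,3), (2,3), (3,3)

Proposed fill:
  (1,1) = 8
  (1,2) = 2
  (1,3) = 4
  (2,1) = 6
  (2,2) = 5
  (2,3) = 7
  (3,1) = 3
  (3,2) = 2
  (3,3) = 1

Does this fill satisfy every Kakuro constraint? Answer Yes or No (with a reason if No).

No — the down run (1,2)–(3,2) sums to 9, not 13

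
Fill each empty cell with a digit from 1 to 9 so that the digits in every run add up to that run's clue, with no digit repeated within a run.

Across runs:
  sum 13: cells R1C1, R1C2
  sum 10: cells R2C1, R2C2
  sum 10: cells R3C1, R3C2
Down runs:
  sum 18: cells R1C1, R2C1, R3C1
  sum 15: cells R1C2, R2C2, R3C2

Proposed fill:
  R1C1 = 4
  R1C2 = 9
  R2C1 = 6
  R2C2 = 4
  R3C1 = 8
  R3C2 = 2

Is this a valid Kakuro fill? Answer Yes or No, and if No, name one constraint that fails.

Across: 4+9=13; 6+4=10; 8+2=10. Down: 4+6+8=18; 9+4+2=15. No digit repeats within any run.

Yes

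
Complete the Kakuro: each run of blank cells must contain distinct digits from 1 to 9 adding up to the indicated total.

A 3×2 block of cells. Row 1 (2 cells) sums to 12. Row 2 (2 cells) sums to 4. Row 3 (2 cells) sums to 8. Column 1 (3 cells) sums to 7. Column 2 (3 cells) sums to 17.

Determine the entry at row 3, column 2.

6

4 in 2 cells must be {1,3}; 7 in 3 cells must be {1,2,4}.
The 12 across and the 7 down share only 4, so (1,1) = 4.
(1,2) = 12 − 4 = 8 completes the 12 across.
Given what's placed, (2,1) must be 1 to fit the 4 across and 7 down.
(2,2) = 4 − 1 = 3 completes the 4 across.
(3,1) = 7 − 5 = 2 completes the 7 down.
(3,2) = 8 − 2 = 6 completes the 8 across.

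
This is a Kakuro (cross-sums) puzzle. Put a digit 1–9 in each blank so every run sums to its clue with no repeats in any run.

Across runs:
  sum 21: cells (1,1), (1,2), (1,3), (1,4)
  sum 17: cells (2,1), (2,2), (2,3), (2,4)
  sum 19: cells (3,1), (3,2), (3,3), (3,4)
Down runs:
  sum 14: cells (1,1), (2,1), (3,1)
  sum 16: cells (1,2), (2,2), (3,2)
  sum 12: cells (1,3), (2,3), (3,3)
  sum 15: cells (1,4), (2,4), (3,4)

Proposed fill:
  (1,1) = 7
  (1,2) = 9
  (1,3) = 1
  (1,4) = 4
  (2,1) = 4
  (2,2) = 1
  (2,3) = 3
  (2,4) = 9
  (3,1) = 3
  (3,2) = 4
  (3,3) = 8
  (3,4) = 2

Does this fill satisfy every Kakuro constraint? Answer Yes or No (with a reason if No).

No — the down run (1,2)–(3,2) sums to 14, not 16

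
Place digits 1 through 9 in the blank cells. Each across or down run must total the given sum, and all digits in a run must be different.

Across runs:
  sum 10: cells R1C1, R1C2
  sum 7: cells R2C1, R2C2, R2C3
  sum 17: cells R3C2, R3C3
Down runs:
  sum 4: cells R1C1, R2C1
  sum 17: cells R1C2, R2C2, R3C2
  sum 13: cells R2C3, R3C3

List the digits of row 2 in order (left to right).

1 2 4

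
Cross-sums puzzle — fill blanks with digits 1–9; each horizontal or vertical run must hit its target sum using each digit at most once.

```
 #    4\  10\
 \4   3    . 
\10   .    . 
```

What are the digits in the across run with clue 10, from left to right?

4 in 2 cells must be {1,3}.
R1C2 = 4 − 3 = 1 completes the 4 across.
R2C1 = 4 − 3 = 1 completes the 4 down.
R2C2 = 10 − 1 = 9 completes the 10 across.

1 9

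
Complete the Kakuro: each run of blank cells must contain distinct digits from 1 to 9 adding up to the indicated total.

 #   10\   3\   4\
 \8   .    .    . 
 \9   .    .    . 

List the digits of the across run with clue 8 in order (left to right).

4 1 3

3 in 2 cells must be {1,2}; 4 in 2 cells must be {1,3}.
Nothing is forced directly, so branch on R1C2, whose candidates are 1 or 2. If R1C2 = 2: that forces R1C1 = 1, after which R1C3 would have to be in {5} for the 8 across but in {1,3} for the 4 down — contradiction. So R1C2 = 1.
Given what's placed, R1C3 must be 3 to fit the 8 across and 4 down.
R2C2 = 3 − 1 = 2 completes the 3 down.
R2C3 = 4 − 3 = 1 completes the 4 down.
R1C1 = 8 − 4 = 4 completes the 8 across.
R2C1 = 9 − 3 = 6 completes the 9 across.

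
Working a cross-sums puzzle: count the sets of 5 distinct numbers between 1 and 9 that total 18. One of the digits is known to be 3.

2

5 distinct digits from 1–9 sum between 15 and 35.
Keeping only sets containing 3.
Enumerating: {1,2,3,4,8}, {1,2,3,5,7}.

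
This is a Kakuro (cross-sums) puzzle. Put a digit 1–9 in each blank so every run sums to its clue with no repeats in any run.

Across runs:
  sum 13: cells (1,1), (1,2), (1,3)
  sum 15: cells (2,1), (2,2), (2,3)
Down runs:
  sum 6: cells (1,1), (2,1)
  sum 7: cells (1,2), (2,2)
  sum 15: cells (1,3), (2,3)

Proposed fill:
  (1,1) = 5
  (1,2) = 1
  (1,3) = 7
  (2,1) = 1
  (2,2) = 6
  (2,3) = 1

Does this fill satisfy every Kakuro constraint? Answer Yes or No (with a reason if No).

No — the across run (2,1)–(2,3) sums to 8, not 15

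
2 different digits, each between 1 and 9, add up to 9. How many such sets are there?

2 distinct digits from 1–9 sum between 3 and 17.
Enumerating: {1,8}, {2,7}, {3,6}, {4,5}.

4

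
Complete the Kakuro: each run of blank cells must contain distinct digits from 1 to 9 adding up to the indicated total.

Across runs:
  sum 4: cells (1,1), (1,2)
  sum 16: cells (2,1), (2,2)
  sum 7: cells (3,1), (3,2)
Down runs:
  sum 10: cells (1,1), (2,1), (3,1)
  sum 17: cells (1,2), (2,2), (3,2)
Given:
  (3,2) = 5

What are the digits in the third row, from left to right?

4 in 2 cells must be {1,3}; 16 in 2 cells must be {7,9}.
Given what's placed, (1,2) must be 3 to fit the 4 across and 17 down.
(2,1) = 7: only digit in both the 16-across and 10-down candidate sets.
(2,2) = 16 − 7 = 9 completes the 16 across.
(3,1) = 7 − 5 = 2 completes the 7 across.
(1,1) = 4 − 3 = 1 completes the 4 across.

2, 5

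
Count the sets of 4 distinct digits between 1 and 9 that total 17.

4 distinct digits from 1–9 sum between 10 and 30.

9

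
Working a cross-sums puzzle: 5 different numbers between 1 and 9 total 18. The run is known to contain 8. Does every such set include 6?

The only way to make 18 from 5 distinct digits under that restriction is {1,2,3,4,8}, which does not contain 6.

No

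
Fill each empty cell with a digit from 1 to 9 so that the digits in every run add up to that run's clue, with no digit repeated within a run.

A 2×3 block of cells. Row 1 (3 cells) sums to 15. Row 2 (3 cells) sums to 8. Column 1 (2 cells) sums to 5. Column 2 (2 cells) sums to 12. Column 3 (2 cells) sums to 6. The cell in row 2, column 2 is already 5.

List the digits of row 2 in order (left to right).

2 5 1

(1,2) = 12 − 5 = 7 completes the 12 down.
Nothing is forced directly, so branch on (1,1), whose candidates are 2 or 3. If (1,1) = 2: then (1,3) would have to be in {6} for the 15 across but in {1,2,4,5} for the 6 down — contradiction. So (1,1) = 3.
(1,3) = 15 − 10 = 5 completes the 15 across.
(2,1) = 5 − 3 = 2 completes the 5 down.
(2,3) = 8 − 7 = 1 completes the 8 across.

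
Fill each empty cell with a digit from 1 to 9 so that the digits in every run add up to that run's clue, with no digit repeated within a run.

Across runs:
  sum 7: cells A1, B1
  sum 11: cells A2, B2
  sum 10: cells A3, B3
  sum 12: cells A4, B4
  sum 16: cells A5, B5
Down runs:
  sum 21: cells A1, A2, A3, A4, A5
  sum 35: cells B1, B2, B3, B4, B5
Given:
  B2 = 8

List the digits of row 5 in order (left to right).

16 in 2 cells must be {7,9}; 35 in 5 cells must be {5,6,7,8,9}.
A2 = 11 − 8 = 3 completes the 11 across.
No cell is forced outright now. A5 can only be 7 or 9 (the digits allowed by both its 16 across and its 21 down). If A5 = 9: then A4 would have to be in {3,4,5,7,8,9} for the 12 across but in {1,2,6} for the 21 down — contradiction. So A5 = 7.
B5 = 16 − 7 = 9 completes the 16 across.

7, 9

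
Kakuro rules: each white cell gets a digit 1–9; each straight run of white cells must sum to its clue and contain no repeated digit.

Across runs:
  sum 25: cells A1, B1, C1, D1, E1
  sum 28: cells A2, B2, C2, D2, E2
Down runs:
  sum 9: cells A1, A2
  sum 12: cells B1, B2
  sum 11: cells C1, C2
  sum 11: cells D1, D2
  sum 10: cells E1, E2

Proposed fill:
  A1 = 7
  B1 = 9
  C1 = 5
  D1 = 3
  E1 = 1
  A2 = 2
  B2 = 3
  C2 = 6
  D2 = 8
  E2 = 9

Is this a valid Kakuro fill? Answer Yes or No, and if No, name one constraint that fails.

Across: 7+9+5+3+1=25; 2+3+6+8+9=28. Down: 7+2=9; 9+3=12; 5+6=11; 3+8=11; 1+9=10. No digit repeats within any run.

Yes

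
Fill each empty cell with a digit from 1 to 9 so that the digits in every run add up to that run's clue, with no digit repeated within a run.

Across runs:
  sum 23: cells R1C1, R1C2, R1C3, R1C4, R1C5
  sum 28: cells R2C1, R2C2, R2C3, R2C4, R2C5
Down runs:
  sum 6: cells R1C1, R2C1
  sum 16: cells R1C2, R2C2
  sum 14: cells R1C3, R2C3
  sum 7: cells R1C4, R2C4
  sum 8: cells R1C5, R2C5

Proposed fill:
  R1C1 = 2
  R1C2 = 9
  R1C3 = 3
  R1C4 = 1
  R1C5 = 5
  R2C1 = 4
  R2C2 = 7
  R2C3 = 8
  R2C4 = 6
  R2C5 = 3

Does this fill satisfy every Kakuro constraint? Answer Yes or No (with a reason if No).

No — the down run R1C3–R2C3 sums to 11, not 14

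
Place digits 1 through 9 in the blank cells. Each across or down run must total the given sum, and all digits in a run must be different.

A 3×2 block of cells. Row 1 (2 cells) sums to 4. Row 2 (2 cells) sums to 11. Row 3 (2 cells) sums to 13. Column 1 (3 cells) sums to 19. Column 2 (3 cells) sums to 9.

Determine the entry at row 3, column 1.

7

4 in 2 cells must be {1,3}.
The 4 across and the 19 down share only 3, so (1,1) = 3.
(1,2) = 4 − 3 = 1 completes the 4 across.
Nothing is forced directly, so branch on (2,1), whose candidates are 7 or 9. If (2,1) = 7: then (2,2) would have to be in {4} for the 11 across but in {2,3,5,6} for the 9 down — contradiction. So (2,1) = 9.
(2,2) = 11 − 9 = 2 completes the 11 across.
(3,1) = 19 − 12 = 7 completes the 19 down.
(3,2) = 13 − 7 = 6 completes the 13 across.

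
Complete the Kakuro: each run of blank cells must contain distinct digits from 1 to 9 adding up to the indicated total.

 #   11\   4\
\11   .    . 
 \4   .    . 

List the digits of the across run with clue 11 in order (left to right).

4 in 2 cells must be {1,3}.
The 11 across and the 4 down share only 3, so R1C2 = 3.
The 4 across and the 11 down share only 3, so R2C1 = 3.
R2C2 = 4 − 3 = 1 completes the 4 across.
R1C1 = 11 − 3 = 8 completes the 11 across.

8 3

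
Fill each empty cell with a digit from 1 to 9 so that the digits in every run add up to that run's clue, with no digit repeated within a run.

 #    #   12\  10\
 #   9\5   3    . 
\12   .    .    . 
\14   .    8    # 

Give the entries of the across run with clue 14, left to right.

R1C3 = 5 − 3 = 2 completes the 5 across.
R2C2 = 12 − 11 = 1 completes the 12 down.
R2C3 = 10 − 2 = 8 completes the 10 down.
R3C1 = 14 − 8 = 6 completes the 14 across.
R2C1 = 12 − 9 = 3 completes the 12 across.

6 8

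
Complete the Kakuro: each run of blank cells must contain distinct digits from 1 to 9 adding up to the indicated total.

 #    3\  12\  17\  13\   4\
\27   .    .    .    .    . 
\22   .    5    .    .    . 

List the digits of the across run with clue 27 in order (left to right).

2 7 8 9 1

3 in 2 cells must be {1,2}; 17 in 2 cells must be {8,9}; 4 in 2 cells must be {1,3}.
R1C2 = 12 − 5 = 7 completes the 12 down.
No cell is forced outright now. R1C1 can only be 1 or 2 (the digits allowed by both its 27 across and its 3 down). If R1C1 = 1: then R1C5 would have to be in {2,4,5,6,8,9} for the 27 across but in {1,3} for the 4 down — contradiction. So R1C1 = 2.
R2C1 = 3 − 2 = 1 completes the 3 down.
Given what's placed, R2C5 must be 3 to fit the 22 across and 4 down.
R1C5 = 4 − 3 = 1 completes the 4 down.
Given what's placed, R2C3 must be 9 to fit the 22 across and 17 down.
R2C4 = 22 − 18 = 4 completes the 22 across.
R1C3 = 17 − 9 = 8 completes the 17 down.
R1C4 = 27 − 18 = 9 completes the 27 across.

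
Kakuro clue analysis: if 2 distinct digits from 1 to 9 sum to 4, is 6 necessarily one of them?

The only way to make 4 from 2 distinct digits is {1,3}, which does not contain 6.

No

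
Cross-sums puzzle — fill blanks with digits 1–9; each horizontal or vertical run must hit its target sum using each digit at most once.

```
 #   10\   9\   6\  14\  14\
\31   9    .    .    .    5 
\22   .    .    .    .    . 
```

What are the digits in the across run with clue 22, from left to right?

R2C1 = 10 − 9 = 1 completes the 10 down.
R2C5 = 14 − 5 = 9 completes the 14 down.
Nothing is forced directly, so branch on R2C4, whose candidates are 5 or 6. If R2C4 = 5: then R1C4 would have to be in {2,3,4,6,7,8} for the 31 across but in {9} for the 14 down — contradiction. So R2C4 = 6.
R1C4 = 14 − 6 = 8 completes the 14 down.
R1C3 = 2: the only remaining digit allowed by both the 31 across and the 6 down.
R2C3 = 6 − 2 = 4 completes the 6 down.
R1C2 = 31 − 24 = 7 completes the 31 across.
R2C2 = 22 − 20 = 2 completes the 22 across.

1 2 4 6 9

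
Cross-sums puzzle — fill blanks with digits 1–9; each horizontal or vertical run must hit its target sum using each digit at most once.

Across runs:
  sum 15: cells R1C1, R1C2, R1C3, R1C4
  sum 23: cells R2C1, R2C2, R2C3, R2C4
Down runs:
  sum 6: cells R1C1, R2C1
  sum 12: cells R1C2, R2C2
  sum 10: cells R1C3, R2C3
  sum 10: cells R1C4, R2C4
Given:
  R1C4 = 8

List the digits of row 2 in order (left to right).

Given what's placed, R1C2 must be 4 to fit the 15 across and 12 down.
R2C2 = 12 − 4 = 8 completes the 12 down.
R2C4 = 10 − 8 = 2 completes the 10 down.
Given what's placed, R2C1 must be 4 to fit the 23 across and 6 down.
R2C3 = 23 − 14 = 9 completes the 23 across.
R1C1 = 6 − 4 = 2 completes the 6 down.
R1C3 = 15 − 14 = 1 completes the 15 across.

4 8 9 2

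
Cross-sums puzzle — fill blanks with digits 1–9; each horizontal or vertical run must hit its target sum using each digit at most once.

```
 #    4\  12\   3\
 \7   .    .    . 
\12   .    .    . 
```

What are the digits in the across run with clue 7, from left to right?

1 4 2

7 in 3 cells must be {1,2,4}; 4 in 2 cells must be {1,3}; 3 in 2 cells must be {1,2}.
The 7 across and the 4 down share only 1, so R1C1 = 1.
Given what's placed, R1C2 must be 4 to fit the 7 across and 12 down.
R1C3 = 7 − 5 = 2 completes the 7 across.
R2C1 = 4 − 1 = 3 completes the 4 down.
R2C2 = 12 − 4 = 8 completes the 12 down.
R2C3 = 12 − 11 = 1 completes the 12 across.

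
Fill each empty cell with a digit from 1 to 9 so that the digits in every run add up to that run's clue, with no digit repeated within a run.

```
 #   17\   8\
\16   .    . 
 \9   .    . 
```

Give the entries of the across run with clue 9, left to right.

8 1

16 in 2 cells must be {7,9}; 17 in 2 cells must be {8,9}.
The 16 across and the 17 down share only 9, so R1C1 = 9.
R1C2 = 16 − 9 = 7 completes the 16 across.
R2C1 = 17 − 9 = 8 completes the 17 down.
R2C2 = 9 − 8 = 1 completes the 9 across.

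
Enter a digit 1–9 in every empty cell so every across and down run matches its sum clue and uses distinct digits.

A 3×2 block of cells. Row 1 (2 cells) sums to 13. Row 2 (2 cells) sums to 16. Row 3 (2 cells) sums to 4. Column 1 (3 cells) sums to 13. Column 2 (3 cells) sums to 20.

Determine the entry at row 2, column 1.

7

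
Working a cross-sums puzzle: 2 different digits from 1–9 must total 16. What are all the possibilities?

{7,9}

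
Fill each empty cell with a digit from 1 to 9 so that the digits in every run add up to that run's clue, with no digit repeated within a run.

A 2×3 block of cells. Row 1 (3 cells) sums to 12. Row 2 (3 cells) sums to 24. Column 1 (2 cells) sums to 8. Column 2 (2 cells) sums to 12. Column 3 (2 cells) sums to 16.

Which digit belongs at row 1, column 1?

1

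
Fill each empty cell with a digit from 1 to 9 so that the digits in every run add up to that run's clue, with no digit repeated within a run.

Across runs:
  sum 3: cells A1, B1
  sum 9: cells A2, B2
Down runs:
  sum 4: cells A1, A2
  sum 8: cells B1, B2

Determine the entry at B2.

6

3 in 2 cells must be {1,2}; 4 in 2 cells must be {1,3}.
The 3 across and the 4 down share only 1, so A1 = 1.
B1 = 3 − 1 = 2 completes the 3 across.
A2 = 4 − 1 = 3 completes the 4 down.
B2 = 9 − 3 = 6 completes the 9 across.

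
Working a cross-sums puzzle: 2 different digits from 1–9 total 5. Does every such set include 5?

Counterexample: {1,4} sums to 5 without using 5.

No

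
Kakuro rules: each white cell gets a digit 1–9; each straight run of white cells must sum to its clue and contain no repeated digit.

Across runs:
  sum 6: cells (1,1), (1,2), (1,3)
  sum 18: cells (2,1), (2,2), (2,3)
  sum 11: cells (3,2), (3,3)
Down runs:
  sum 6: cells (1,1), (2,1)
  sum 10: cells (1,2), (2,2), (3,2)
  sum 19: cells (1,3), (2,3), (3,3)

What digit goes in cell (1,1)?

6 in 3 cells must be {1,2,3}.
Nothing is forced directly, so branch on (1,3), whose candidates are 2 or 3. If (1,3) = 2: that forces (1,1) = 1, (1,2) = 3, (2,1) = 5, (2,2) = 6, after which (2,3) would have to be in {7} for the 18 across but in {8,9} for the 19 down — contradiction. So (1,3) = 3.
Nothing is forced directly, so branch on (1,1), whose candidates are 1 or 2. If (1,1) = 1: that forces (1,2) = 2, (2,1) = 5, (2,2) = 7, after which (2,3) would have to be in {6} for the 18 across but in {7,9} for the 19 down — contradiction. So (1,1) = 2.

2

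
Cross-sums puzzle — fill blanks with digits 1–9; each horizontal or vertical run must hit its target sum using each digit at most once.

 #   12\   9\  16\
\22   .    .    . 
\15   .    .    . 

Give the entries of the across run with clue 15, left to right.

16 in 2 cells must be {7,9}.
Nothing is forced directly, so branch on R1C3, whose candidates are 7 or 9. If R1C3 = 7: that forces R1C1 = 9, R1C2 = 6, R2C1 = 3, after which R2C2 would have to be in {4,5,7,8} for the 15 across but in {3} for the 9 down — contradiction. So R1C3 = 9.
R2C3 = 16 − 9 = 7 completes the 16 down.
Nothing is forced directly, so branch on R2C1, whose candidates are 3 or 5. If R2C1 = 3: then R1C1 would have to be in {5,6,7,8} for the 22 across but in {9} for the 12 down — contradiction. So R2C1 = 5.
R1C1 = 12 − 5 = 7 completes the 12 down.
R1C2 = 22 − 16 = 6 completes the 22 across.
R2C2 = 15 − 12 = 3 completes the 15 across.

5 3 7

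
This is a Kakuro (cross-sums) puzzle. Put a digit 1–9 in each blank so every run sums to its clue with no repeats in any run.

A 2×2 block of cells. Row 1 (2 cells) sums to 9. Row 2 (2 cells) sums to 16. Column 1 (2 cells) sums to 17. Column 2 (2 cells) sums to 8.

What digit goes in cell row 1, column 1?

16 in 2 cells must be {7,9}; 17 in 2 cells must be {8,9}.
The 9 across and the 17 down share only 8, so (1,1) = 8.
(1,2) = 9 − 8 = 1 completes the 9 across.
(2,1) = 17 − 8 = 9 completes the 17 down.
(2,2) = 16 − 9 = 7 completes the 16 across.

8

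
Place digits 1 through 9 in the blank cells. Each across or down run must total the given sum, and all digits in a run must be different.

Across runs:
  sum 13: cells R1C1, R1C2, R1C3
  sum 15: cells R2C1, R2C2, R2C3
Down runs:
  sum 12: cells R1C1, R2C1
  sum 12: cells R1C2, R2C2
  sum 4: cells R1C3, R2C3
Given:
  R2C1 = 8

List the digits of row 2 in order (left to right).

4 in 2 cells must be {1,3}.
R1C1 = 12 − 8 = 4 completes the 12 down.
Nothing is forced directly, so branch on R1C3, whose candidates are 1 or 3. If R1C3 = 3: then R1C2 would have to be in {6} for the 13 across but in {3,4,5,7,8,9} for the 12 down — contradiction. So R1C3 = 1.
R1C2 = 13 − 5 = 8 completes the 13 across.
R2C2 = 12 − 8 = 4 completes the 12 down.
R2C3 = 15 − 12 = 3 completes the 15 across.

8 4 3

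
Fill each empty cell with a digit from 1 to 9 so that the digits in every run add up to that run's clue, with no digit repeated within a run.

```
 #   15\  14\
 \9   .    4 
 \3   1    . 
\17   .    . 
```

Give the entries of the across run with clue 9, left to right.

5 4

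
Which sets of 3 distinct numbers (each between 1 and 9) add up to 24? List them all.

{7,8,9}

3 distinct digits from 1–9 sum between 6 and 24.
Only one set works: {7,8,9}.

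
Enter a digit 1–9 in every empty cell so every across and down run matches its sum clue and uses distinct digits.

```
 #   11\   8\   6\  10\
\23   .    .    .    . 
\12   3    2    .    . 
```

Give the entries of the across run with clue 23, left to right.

8 6 5 4

R1C1 = 11 − 3 = 8 completes the 11 down.
R1C2 = 8 − 2 = 6 completes the 8 down.
R2C3 = 1: the only remaining digit allowed by both the 12 across and the 6 down.
R2C4 = 12 − 6 = 6 completes the 12 across.
R1C3 = 6 − 1 = 5 completes the 6 down.
R1C4 = 23 − 19 = 4 completes the 23 across.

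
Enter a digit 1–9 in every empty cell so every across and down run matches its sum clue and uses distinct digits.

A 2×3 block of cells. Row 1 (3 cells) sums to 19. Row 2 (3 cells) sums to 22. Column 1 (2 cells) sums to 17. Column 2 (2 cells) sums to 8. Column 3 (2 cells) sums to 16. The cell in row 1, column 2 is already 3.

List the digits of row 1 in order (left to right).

17 in 2 cells must be {8,9}; 16 in 2 cells must be {7,9}.
(1,1) = 9: the only remaining digit allowed by both the 19 across and the 17 down.
(1,3) = 19 − 12 = 7 completes the 19 across.
(2,1) = 17 − 9 = 8 completes the 17 down.
(2,2) = 8 − 3 = 5 completes the 8 down.
(2,3) = 22 − 13 = 9 completes the 22 across.

9 3 7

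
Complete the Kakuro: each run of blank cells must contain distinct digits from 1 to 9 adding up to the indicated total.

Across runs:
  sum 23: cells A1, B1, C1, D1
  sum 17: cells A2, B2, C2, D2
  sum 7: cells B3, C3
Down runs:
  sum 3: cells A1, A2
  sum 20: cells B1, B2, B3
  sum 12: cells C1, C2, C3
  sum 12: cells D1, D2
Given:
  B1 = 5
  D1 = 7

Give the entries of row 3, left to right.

3 in 2 cells must be {1,2}.
A1 = 2: the only remaining digit allowed by both the 23 across and the 3 down.
C1 = 23 − 14 = 9 completes the 23 across.
A2 = 3 − 2 = 1 completes the 3 down.
C2 = 2: the only remaining digit allowed by both the 17 across and the 12 down.
D2 = 12 − 7 = 5 completes the 12 down.
B3 = 6: the only remaining digit allowed by both the 7 across and the 20 down.
C3 = 7 − 6 = 1 completes the 7 across.

6, 1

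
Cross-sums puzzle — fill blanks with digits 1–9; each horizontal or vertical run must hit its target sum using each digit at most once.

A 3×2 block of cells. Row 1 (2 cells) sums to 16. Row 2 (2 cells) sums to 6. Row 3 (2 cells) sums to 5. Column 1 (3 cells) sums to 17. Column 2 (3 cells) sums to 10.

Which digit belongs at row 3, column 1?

3

16 in 2 cells must be {7,9}.
The 16 across and the 10 down share only 7, so (1,2) = 7.
(1,1) = 16 − 7 = 9 completes the 16 across.
Nothing is forced directly, so branch on (2,2), whose candidates are 1 or 2. If (2,2) = 2: then (2,1) would have to be in {4} for the 6 across but in {1,2,3,5,6,7} for the 17 down — contradiction. So (2,2) = 1.
(2,1) = 6 − 1 = 5 completes the 6 across.
(3,1) = 17 − 14 = 3 completes the 17 down.
(3,2) = 5 − 3 = 2 completes the 5 across.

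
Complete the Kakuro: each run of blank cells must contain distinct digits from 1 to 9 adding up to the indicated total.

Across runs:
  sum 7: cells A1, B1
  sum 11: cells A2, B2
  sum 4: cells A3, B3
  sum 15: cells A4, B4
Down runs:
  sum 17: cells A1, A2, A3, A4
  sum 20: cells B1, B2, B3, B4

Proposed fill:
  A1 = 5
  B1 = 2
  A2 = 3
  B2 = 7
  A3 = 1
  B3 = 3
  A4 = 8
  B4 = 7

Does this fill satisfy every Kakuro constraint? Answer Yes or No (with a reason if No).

No — the across run A2–B2 sums to 10, not 11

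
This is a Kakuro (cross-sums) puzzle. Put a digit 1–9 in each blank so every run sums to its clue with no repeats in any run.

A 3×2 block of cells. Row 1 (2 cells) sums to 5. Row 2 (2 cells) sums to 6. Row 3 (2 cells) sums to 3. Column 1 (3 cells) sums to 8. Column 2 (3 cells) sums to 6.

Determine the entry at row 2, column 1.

5

3 in 2 cells must be {1,2}; 6 in 3 cells must be {1,2,3}.
Nothing is forced directly, so branch on (3,1), whose candidates are 1 or 2. If (3,1) = 2: that forces (1,1) = 1, after which (1,2) would have to be in {4} for the 5 across but in {1,2,3} for the 6 down — contradiction. So (3,1) = 1.
(3,2) = 3 − 1 = 2 completes the 3 across.
Given what's placed, (2,2) must be 1 to fit the 6 across and 6 down.
(1,2) = 6 − 3 = 3 completes the 6 down.
(2,1) = 6 − 1 = 5 completes the 6 across.
(1,1) = 5 − 3 = 2 completes the 5 across.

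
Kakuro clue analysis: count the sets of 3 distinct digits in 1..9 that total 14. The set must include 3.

3 distinct digits from 1–9 sum between 6 and 24.
Keeping only sets containing 3.
Enumerating: {2,3,9}, {3,4,7}, {3,5,6}.

3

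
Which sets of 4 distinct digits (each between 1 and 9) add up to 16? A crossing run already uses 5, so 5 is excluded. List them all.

4 distinct digits from 1–9 sum between 10 and 30.
Dropping sets that contain 5.

{1,2,4,9}; {1,2,6,7}; {1,3,4,8}; {2,3,4,7}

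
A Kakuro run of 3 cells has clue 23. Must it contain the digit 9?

Yes

The only way to make 23 from 3 distinct digits is {6,8,9}, which contains 9.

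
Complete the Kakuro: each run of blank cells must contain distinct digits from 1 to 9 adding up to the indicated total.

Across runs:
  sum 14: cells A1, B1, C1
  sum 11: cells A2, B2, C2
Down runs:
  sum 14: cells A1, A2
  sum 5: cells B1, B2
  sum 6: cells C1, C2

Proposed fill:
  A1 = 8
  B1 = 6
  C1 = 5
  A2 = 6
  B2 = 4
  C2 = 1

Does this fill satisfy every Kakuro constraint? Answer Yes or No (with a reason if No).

No — the across run A1–C1 sums to 19, not 14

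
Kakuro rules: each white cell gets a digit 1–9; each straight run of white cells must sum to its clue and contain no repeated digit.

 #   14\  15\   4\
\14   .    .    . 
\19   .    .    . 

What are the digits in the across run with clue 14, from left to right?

5 8 1

4 in 2 cells must be {1,3}.
The 19 across and the 4 down share only 3, so R2C3 = 3.
R1C3 = 4 − 3 = 1 completes the 4 down.
Given what's placed, R2C1 must be 9 to fit the 19 across and 14 down.
R2C2 = 19 − 12 = 7 completes the 19 across.
R1C1 = 14 − 9 = 5 completes the 14 down.
R1C2 = 14 − 6 = 8 completes the 14 across.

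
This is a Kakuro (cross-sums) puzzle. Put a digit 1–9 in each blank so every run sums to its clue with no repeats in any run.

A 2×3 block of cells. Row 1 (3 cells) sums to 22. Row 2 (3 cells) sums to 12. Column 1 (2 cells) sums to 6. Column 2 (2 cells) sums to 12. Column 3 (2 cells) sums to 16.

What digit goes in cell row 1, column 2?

16 in 2 cells must be {7,9}.
The 22 across and the 6 down share only 5, so (1,1) = 5.
Given what's placed, (1,3) must be 9 to fit the 22 across and 16 down.
(2,1) = 6 − 5 = 1 completes the 6 down.
(2,3) = 16 − 9 = 7 completes the 16 down.
(1,2) = 22 − 14 = 8 completes the 22 across.
(2,2) = 12 − 8 = 4 completes the 12 across.

8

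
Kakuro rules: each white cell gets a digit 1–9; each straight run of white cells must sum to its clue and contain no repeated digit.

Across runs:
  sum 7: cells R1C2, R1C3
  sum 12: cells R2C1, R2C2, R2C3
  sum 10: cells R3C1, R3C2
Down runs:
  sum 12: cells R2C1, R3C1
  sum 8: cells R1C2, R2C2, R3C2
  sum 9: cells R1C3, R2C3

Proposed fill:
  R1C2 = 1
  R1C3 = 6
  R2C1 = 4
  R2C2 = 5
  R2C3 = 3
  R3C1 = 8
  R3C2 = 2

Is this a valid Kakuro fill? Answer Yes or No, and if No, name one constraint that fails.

Across: 1+6=7; 4+5+3=12; 8+2=10. Down: 4+8=12; 1+5+2=8; 6+3=9. No digit repeats within any run.

Yes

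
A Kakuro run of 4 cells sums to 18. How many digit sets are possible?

4 distinct digits from 1–9 sum between 10 and 30.

11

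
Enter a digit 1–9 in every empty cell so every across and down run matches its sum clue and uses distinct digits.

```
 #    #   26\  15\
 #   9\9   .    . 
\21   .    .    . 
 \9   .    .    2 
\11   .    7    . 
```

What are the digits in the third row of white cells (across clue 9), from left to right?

1, 6, 2

No cell is forced outright now. R3C2 can only be 4 or 6 (the digits allowed by both its 9 across and its 26 down). If R3C2 = 4: that forces R1C2 = 6, R1C3 = 3, R2C2 = 9, R2C3 = 4, R3C1 = 3 (and 1 more), after which R4C3 would have to be in {3} for the 11 across but in {6} for the 15 down — contradiction. So R3C2 = 6.
R3C1 = 9 − 8 = 1 completes the 9 across.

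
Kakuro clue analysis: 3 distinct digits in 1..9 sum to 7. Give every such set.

3 distinct digits from 1–9 sum between 6 and 24.
Only one set works: {1,2,4}.

{1,2,4}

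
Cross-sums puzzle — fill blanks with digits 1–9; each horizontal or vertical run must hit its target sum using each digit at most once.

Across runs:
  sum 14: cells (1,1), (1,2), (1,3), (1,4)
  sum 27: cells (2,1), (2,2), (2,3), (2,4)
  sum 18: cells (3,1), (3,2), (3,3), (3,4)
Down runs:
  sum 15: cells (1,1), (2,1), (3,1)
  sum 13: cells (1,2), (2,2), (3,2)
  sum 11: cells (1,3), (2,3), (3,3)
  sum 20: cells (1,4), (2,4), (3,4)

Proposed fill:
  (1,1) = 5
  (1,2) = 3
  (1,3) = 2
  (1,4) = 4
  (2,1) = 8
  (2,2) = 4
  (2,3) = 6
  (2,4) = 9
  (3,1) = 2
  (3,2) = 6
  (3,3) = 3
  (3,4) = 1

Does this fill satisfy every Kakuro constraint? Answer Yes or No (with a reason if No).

No — the down run (1,4)–(3,4) sums to 14, not 20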